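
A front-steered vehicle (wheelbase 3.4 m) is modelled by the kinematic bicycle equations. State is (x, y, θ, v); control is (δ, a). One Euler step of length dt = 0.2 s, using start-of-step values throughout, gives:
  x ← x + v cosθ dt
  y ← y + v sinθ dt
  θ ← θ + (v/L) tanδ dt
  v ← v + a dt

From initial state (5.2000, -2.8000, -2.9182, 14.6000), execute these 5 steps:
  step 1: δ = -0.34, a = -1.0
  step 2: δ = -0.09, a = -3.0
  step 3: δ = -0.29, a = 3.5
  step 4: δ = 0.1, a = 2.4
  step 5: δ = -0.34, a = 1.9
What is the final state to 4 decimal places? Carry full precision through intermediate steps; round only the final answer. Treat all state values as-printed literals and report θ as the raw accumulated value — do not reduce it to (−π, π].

after step 1 (δ=-0.34, a=-1.0): (2.352558, -3.446895, -3.221998, 14.400000)
after step 2 (δ=-0.09, a=-3.0): (-0.518138, -3.215578, -3.298439, 13.800000)
after step 3 (δ=-0.29, a=3.5): (-3.244258, -2.784454, -3.540680, 14.500000)
after step 4 (δ=0.1, a=2.4): (-5.916364, -1.657578, -3.455101, 14.980000)
after step 5 (δ=-0.34, a=1.9): (-8.766332, -0.733619, -3.766805, 15.360000)

(-8.7663, -0.7336, -3.7668, 15.3600)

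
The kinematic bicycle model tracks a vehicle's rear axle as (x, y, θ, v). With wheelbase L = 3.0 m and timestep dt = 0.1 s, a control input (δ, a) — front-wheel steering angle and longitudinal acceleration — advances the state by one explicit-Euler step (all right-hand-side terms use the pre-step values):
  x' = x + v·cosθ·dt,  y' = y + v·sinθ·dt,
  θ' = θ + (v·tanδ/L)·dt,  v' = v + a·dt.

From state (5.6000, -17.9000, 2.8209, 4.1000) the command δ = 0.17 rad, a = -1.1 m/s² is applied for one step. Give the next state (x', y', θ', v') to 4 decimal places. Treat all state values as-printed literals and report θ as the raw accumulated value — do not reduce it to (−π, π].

x' = 5.6000 + 4.1000·cos(2.8209)·0.1 = 5.2109
y' = -17.9000 + 4.1000·sin(2.8209)·0.1 = -17.7708
θ' = 2.8209 + (4.1000/3.0)·tan(0.17)·0.1 = 2.8444
v' = 4.1000 − 1.1000·0.1 = 3.9900

(5.2109, -17.7708, 2.8444, 3.9900)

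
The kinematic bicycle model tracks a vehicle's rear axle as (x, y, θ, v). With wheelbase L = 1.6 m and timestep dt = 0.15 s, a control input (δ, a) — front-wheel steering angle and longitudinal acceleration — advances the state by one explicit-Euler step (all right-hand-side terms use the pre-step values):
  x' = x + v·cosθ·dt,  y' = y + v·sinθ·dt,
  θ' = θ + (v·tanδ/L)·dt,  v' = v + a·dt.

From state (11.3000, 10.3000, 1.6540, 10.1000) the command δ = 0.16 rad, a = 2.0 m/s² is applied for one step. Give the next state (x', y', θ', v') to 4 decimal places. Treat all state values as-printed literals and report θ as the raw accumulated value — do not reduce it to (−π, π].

(11.1741, 11.8098, 1.8068, 10.4000)

x' = 11.3000 + 10.1000·cos(1.6540)·0.15 = 11.1741
y' = 10.3000 + 10.1000·sin(1.6540)·0.15 = 11.8098
θ' = 1.6540 + (10.1000/1.6)·tan(0.16)·0.15 = 1.8068
v' = 10.1000 + 2.0000·0.15 = 10.4000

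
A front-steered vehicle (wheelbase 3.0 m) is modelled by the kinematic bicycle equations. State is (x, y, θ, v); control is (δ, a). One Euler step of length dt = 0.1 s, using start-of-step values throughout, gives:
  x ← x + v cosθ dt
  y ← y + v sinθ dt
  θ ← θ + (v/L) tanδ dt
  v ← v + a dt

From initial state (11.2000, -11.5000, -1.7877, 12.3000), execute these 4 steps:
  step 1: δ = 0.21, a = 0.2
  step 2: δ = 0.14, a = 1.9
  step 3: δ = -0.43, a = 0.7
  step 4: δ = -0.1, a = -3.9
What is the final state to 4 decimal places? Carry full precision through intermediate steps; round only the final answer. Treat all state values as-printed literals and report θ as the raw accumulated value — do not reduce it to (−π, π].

after step 1 (δ=0.21, a=0.2): (10.935296, -12.701179, -1.700312, 12.320000)
after step 2 (δ=0.14, a=1.9): (10.776178, -13.922861, -1.642440, 12.510000)
after step 3 (δ=-0.43, a=0.7): (10.686629, -15.170652, -1.833685, 12.580000)
after step 4 (δ=-0.1, a=-3.9): (10.359712, -16.385431, -1.875758, 12.190000)

(10.3597, -16.3854, -1.8758, 12.1900)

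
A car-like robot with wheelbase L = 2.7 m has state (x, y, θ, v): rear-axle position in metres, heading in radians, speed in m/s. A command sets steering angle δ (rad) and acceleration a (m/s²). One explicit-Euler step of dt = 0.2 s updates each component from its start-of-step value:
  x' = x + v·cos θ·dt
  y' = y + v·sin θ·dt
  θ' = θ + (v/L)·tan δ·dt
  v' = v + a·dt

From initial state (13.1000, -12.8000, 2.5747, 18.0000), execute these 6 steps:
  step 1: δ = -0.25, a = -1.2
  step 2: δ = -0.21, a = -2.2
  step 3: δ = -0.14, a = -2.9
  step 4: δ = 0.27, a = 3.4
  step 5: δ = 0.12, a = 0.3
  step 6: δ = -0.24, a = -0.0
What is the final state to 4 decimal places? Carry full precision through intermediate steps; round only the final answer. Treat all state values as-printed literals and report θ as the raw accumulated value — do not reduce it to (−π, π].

(1.8461, 4.0746, 1.9550, 17.4800)

after step 1 (δ=-0.25, a=-1.2): (10.063135, -10.866752, 2.234244, 17.760000)
after step 2 (δ=-0.21, a=-2.2): (7.875682, -8.068225, 1.953843, 17.320000)
after step 3 (δ=-0.14, a=-2.9): (6.581017, -4.855260, 1.773046, 16.740000)
after step 4 (δ=0.27, a=3.4): (5.908493, -1.575502, 2.116226, 17.420000)
after step 5 (δ=0.12, a=0.3): (4.101045, 1.402985, 2.271818, 17.480000)
after step 6 (δ=-0.24, a=-0.0): (1.846129, 4.074571, 1.954955, 17.480000)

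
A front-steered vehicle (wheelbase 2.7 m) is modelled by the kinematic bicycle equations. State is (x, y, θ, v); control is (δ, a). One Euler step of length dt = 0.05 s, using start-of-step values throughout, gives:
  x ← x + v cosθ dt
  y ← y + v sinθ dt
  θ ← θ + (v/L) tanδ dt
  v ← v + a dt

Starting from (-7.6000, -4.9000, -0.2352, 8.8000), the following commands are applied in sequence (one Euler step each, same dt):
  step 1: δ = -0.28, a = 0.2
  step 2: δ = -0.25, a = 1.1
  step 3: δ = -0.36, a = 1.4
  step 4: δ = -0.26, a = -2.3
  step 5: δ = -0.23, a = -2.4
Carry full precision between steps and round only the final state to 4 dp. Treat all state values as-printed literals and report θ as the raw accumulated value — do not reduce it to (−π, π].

after step 1 (δ=-0.28, a=0.2): (-7.172114, -5.002536, -0.282061, 8.810000)
after step 2 (δ=-0.25, a=1.1): (-6.749021, -5.125143, -0.323719, 8.865000)
after step 3 (δ=-0.36, a=1.4): (-6.328794, -5.266139, -0.385512, 8.935000)
after step 4 (δ=-0.26, a=-2.3): (-5.914833, -5.434132, -0.429529, 8.820000)
after step 5 (δ=-0.23, a=-2.4): (-5.513892, -5.617783, -0.467772, 8.700000)

(-5.5139, -5.6178, -0.4678, 8.7000)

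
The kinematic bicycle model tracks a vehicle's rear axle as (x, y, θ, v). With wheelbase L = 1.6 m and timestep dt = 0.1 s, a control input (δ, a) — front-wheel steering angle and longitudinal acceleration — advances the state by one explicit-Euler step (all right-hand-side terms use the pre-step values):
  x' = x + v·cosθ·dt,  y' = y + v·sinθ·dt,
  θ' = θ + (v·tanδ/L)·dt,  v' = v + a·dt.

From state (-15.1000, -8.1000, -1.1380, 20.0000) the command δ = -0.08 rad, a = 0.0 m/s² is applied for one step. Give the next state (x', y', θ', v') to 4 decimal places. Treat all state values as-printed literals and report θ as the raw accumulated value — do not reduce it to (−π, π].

x' = -15.1000 + 20.0000·cos(-1.1380)·0.1 = -14.2612
y' = -8.1000 + 20.0000·sin(-1.1380)·0.1 = -9.9156
θ' = -1.1380 + (20.0000/1.6)·tan(-0.08)·0.1 = -1.2382
v' = 20.0000 + 0.0000·0.1 = 20.0000

(-14.2612, -9.9156, -1.2382, 20.0000)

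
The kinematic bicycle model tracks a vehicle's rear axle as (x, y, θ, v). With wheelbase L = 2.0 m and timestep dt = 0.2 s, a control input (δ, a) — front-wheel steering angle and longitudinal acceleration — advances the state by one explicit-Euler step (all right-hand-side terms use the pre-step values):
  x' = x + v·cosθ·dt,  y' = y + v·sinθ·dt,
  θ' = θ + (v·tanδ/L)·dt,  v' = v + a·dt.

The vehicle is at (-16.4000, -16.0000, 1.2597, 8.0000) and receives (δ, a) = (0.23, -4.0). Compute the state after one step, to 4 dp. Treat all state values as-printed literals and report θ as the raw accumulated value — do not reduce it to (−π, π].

x' = -16.4000 + 8.0000·cos(1.2597)·0.2 = -15.9102
y' = -16.0000 + 8.0000·sin(1.2597)·0.2 = -14.4768
θ' = 1.2597 + (8.0000/2.0)·tan(0.23)·0.2 = 1.4470
v' = 8.0000 − 4.0000·0.2 = 7.2000

(-15.9102, -14.4768, 1.4470, 7.2000)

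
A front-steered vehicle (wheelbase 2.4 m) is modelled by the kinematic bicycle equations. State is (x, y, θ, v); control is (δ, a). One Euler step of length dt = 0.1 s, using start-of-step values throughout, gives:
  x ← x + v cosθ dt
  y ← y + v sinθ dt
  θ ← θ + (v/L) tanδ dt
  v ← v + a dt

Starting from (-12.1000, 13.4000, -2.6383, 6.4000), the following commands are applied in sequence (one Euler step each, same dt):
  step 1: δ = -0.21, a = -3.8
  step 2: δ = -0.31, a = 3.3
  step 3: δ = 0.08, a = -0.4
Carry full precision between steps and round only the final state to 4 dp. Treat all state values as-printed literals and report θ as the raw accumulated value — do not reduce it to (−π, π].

(-13.7966, 12.6041, -2.7543, 6.3100)

after step 1 (δ=-0.21, a=-3.8): (-12.660640, 13.091320, -2.695138, 6.020000)
after step 2 (δ=-0.31, a=3.3): (-13.203634, 12.831394, -2.775487, 6.350000)
after step 3 (δ=0.08, a=-0.4): (-13.796551, 12.604076, -2.754275, 6.310000)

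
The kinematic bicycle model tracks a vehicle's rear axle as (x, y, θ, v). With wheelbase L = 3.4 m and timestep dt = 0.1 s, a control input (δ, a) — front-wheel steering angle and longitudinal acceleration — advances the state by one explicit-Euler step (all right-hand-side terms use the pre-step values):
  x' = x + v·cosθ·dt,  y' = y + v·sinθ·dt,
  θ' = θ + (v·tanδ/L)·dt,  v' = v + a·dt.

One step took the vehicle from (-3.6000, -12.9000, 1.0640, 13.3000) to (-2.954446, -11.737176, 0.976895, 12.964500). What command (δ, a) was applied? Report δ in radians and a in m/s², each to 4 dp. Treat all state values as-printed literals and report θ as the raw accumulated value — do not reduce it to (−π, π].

δ = -0.2191, a = -3.3550

a = (v'−v)/dt = (-0.335500)/0.1 = -3.3550
Δθ = θ'−θ = -0.087105;  (v·dt/L) = 13.3000·0.1/3.4 = 0.391176
tan δ = Δθ·L/(v·dt) = -0.222674  →  δ = -0.2191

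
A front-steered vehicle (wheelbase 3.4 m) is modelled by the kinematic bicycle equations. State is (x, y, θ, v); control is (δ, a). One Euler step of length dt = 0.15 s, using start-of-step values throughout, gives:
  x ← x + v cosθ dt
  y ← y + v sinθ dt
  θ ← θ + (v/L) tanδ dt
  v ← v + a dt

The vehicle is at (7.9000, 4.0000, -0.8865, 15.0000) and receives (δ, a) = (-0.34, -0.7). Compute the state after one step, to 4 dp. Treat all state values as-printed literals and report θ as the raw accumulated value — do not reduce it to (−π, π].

x' = 7.9000 + 15.0000·cos(-0.8865)·0.15 = 9.3223
y' = 4.0000 + 15.0000·sin(-0.8865)·0.15 = 2.2566
θ' = -0.8865 + (15.0000/3.4)·tan(-0.34)·0.15 = -1.1206
v' = 15.0000 − 0.7000·0.15 = 14.8950

(9.3223, 2.2566, -1.1206, 14.8950)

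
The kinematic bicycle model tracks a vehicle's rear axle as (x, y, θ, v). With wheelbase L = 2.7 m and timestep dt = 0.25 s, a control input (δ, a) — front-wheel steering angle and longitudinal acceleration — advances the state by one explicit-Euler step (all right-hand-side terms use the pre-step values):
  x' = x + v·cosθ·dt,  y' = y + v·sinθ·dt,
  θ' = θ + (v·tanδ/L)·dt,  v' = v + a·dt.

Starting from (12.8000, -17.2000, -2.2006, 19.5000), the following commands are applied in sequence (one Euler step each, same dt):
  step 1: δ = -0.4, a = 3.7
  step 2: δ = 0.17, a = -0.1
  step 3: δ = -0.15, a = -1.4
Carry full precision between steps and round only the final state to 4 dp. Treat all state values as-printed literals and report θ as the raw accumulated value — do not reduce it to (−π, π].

after step 1 (δ=-0.4, a=3.7): (9.928693, -21.139698, -2.963977, 20.425000)
after step 2 (δ=0.17, a=-0.1): (4.902776, -22.041888, -2.639339, 20.400000)
after step 3 (δ=-0.15, a=-1.4): (0.432627, -24.497041, -2.924816, 20.050000)

(0.4326, -24.4970, -2.9248, 20.0500)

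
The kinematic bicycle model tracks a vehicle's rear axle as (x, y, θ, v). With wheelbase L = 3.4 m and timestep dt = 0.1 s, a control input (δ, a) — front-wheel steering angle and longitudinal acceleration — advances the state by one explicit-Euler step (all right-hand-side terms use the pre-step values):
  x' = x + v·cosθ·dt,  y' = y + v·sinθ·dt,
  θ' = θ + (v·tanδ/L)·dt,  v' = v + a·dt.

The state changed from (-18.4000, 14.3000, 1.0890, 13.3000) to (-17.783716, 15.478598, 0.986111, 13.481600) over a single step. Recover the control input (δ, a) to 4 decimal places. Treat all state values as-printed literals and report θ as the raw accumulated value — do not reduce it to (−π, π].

δ = -0.2572, a = 1.8160

a = (v'−v)/dt = (0.181600)/0.1 = 1.8160
Δθ = θ'−θ = -0.102889;  (v·dt/L) = 13.3000·0.1/3.4 = 0.391176
tan δ = Δθ·L/(v·dt) = -0.263025  →  δ = -0.2572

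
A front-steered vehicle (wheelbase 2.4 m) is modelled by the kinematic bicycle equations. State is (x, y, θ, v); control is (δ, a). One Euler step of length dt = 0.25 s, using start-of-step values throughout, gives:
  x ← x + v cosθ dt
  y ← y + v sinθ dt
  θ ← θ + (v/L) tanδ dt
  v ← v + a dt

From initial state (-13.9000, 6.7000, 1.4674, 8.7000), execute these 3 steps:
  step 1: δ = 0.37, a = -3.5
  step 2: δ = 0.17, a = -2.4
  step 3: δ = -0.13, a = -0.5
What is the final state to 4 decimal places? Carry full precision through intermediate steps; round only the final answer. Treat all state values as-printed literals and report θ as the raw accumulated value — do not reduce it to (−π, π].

(-14.8393, 12.4317, 1.8604, 7.1000)

after step 1 (δ=0.37, a=-3.5): (-13.675513, 8.863384, 1.818901, 7.825000)
after step 2 (δ=0.17, a=-2.4): (-14.155904, 10.759733, 1.958819, 7.225000)
after step 3 (δ=-0.13, a=-0.5): (-14.839315, 12.431704, 1.860426, 7.100000)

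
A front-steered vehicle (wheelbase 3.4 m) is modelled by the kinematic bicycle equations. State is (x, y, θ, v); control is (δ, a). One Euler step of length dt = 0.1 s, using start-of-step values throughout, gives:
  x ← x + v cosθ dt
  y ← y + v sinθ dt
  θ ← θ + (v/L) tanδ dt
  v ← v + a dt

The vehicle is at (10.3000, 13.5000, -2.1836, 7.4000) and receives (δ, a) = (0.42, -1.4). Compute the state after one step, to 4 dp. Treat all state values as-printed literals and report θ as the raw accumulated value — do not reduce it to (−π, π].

x' = 10.3000 + 7.4000·cos(-2.1836)·0.1 = 9.8744
y' = 13.5000 + 7.4000·sin(-2.1836)·0.1 = 12.8947
θ' = -2.1836 + (7.4000/3.4)·tan(0.42)·0.1 = -2.0864
v' = 7.4000 − 1.4000·0.1 = 7.2600

(9.8744, 12.8947, -2.0864, 7.2600)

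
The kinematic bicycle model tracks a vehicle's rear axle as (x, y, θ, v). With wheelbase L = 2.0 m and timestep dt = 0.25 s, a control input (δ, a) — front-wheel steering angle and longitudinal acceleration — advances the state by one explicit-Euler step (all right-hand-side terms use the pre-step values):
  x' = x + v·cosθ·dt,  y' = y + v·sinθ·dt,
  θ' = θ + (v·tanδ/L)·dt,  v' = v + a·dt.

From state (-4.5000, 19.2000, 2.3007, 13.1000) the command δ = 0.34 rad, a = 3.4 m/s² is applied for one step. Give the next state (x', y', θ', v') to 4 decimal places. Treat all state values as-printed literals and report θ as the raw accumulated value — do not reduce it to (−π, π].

(-6.6838, 21.6407, 2.8799, 13.9500)

x' = -4.5000 + 13.1000·cos(2.3007)·0.25 = -6.6838
y' = 19.2000 + 13.1000·sin(2.3007)·0.25 = 21.6407
θ' = 2.3007 + (13.1000/2.0)·tan(0.34)·0.25 = 2.8799
v' = 13.1000 + 3.4000·0.25 = 13.9500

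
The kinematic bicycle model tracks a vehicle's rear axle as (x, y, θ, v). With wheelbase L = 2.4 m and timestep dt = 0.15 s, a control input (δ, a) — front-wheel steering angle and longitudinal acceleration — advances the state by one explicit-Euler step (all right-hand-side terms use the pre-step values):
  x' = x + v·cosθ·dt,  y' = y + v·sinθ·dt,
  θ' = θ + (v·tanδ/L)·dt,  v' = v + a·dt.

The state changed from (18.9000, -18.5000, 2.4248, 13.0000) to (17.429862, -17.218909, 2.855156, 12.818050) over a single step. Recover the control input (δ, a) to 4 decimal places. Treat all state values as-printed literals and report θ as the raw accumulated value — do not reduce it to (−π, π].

δ = 0.4871, a = -1.2130

a = (v'−v)/dt = (-0.181950)/0.15 = -1.2130
Δθ = θ'−θ = 0.430356;  (v·dt/L) = 13.0000·0.15/2.4 = 0.812500
tan δ = Δθ·L/(v·dt) = 0.529669  →  δ = 0.4871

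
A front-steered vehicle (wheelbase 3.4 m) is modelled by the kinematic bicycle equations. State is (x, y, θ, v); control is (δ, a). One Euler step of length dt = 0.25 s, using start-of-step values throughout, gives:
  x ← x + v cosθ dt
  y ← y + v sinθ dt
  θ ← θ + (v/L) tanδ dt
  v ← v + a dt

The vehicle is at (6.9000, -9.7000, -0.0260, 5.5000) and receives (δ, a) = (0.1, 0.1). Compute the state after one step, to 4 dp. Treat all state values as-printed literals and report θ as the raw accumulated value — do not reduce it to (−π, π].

(8.2745, -9.7357, 0.0146, 5.5250)

x' = 6.9000 + 5.5000·cos(-0.0260)·0.25 = 8.2745
y' = -9.7000 + 5.5000·sin(-0.0260)·0.25 = -9.7357
θ' = -0.0260 + (5.5000/3.4)·tan(0.1)·0.25 = 0.0146
v' = 5.5000 + 0.1000·0.25 = 5.5250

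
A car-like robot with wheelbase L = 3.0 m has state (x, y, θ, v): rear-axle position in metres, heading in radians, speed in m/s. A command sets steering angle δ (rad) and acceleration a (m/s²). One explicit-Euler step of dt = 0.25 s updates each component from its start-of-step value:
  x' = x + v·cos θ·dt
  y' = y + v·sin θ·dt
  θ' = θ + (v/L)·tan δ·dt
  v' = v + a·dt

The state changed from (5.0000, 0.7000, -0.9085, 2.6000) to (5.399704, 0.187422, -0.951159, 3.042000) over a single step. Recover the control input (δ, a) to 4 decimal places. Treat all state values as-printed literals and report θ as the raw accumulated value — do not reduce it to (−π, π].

δ = -0.1944, a = 1.7680

a = (v'−v)/dt = (0.442000)/0.25 = 1.7680
Δθ = θ'−θ = -0.042659;  (v·dt/L) = 2.6000·0.25/3.0 = 0.216667
tan δ = Δθ·L/(v·dt) = -0.196888  →  δ = -0.1944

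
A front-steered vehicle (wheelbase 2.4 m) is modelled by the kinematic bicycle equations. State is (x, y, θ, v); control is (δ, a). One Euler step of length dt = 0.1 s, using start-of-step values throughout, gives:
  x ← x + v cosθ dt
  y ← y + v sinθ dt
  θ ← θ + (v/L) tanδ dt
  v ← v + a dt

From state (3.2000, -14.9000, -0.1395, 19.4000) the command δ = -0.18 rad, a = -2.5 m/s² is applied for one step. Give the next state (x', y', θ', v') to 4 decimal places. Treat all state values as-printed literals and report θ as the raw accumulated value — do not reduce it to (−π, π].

x' = 3.2000 + 19.4000·cos(-0.1395)·0.1 = 5.1212
y' = -14.9000 + 19.4000·sin(-0.1395)·0.1 = -15.1698
θ' = -0.1395 + (19.4000/2.4)·tan(-0.18)·0.1 = -0.2866
v' = 19.4000 − 2.5000·0.1 = 19.1500

(5.1212, -15.1698, -0.2866, 19.1500)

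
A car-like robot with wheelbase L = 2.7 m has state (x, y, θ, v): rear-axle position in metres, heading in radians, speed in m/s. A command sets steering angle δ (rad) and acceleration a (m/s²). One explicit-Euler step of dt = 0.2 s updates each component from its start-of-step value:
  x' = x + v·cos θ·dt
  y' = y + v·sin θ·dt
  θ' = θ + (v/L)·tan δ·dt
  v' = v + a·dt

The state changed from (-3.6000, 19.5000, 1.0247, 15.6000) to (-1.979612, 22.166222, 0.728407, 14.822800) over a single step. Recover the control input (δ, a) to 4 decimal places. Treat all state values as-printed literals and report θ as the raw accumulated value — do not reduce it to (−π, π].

δ = -0.2510, a = -3.8860

a = (v'−v)/dt = (-0.777200)/0.2 = -3.8860
Δθ = θ'−θ = -0.296293;  (v·dt/L) = 15.6000·0.2/2.7 = 1.155556
tan δ = Δθ·L/(v·dt) = -0.256407  →  δ = -0.2510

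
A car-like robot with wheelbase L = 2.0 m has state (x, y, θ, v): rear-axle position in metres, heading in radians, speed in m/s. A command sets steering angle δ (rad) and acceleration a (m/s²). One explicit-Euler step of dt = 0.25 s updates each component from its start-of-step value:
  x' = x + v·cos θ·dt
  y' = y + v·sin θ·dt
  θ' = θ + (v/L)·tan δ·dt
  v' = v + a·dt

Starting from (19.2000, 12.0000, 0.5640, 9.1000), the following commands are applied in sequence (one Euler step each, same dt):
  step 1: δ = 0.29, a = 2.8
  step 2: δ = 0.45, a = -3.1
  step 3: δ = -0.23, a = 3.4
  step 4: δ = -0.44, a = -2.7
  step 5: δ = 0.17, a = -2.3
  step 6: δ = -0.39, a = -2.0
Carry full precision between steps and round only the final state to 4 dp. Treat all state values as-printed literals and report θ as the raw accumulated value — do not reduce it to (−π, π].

(26.8906, 22.7259, 0.4042, 8.1250)

after step 1 (δ=0.29, a=2.8): (21.122656, 13.216149, 0.903445, 9.800000)
after step 2 (δ=0.45, a=-3.1): (22.638981, 15.140534, 1.495187, 9.025000)
after step 3 (δ=-0.23, a=3.4): (22.809412, 17.390338, 1.231044, 9.875000)
after step 4 (δ=-0.44, a=-2.7): (23.632132, 19.717968, 0.649924, 9.200000)
after step 5 (δ=0.17, a=-2.3): (25.463230, 21.109758, 0.847330, 8.625000)
after step 6 (δ=-0.39, a=-2.0): (26.890639, 22.725900, 0.404161, 8.125000)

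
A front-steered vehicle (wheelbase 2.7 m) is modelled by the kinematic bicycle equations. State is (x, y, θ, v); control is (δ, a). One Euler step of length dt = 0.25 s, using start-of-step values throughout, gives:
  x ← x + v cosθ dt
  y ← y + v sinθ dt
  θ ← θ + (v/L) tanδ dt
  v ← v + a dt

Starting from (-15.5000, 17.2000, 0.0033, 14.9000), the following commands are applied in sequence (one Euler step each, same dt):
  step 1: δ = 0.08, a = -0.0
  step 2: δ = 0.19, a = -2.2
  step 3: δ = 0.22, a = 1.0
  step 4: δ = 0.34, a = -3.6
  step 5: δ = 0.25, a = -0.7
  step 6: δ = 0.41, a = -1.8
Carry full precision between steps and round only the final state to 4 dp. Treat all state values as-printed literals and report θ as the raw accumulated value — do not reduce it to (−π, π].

(-0.1985, 27.7480, 2.0228, 13.0750)

after step 1 (δ=0.08, a=-0.0): (-11.775020, 17.212292, 0.113906, 14.900000)
after step 2 (δ=0.19, a=-2.2): (-8.074159, 17.635677, 0.379237, 14.350000)
after step 3 (δ=0.22, a=1.0): (-4.741560, 18.963810, 0.676361, 14.600000)
after step 4 (δ=0.34, a=-3.6): (-1.895086, 21.248560, 1.154560, 13.700000)
after step 5 (δ=0.25, a=-0.7): (-0.510287, 24.381125, 1.478466, 13.525000)
after step 6 (δ=0.41, a=-1.8): (-0.198540, 27.747973, 2.022761, 13.075000)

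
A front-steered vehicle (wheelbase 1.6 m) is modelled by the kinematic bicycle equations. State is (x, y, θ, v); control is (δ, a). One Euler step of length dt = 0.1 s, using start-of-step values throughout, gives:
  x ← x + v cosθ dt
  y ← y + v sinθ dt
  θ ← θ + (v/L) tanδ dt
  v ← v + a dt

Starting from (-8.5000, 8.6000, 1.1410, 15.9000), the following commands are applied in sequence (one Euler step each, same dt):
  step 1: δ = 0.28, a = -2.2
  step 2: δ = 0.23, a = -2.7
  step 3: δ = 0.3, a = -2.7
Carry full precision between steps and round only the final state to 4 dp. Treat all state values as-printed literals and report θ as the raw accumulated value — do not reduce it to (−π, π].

after step 1 (δ=0.28, a=-2.2): (-7.837470, 10.045391, 1.426757, 15.680000)
after step 2 (δ=0.23, a=-2.7): (-7.612396, 11.597153, 1.656218, 15.410000)
after step 3 (δ=0.3, a=-2.7): (-7.743871, 13.132534, 1.954147, 15.140000)

(-7.7439, 13.1325, 1.9541, 15.1400)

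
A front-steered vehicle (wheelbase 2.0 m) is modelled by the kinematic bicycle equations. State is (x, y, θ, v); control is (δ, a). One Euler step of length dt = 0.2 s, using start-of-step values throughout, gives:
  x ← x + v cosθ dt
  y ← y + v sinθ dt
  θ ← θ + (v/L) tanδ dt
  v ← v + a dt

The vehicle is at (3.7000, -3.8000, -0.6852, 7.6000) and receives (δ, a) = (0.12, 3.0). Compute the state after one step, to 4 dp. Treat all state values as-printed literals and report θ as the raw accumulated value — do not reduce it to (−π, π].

x' = 3.7000 + 7.6000·cos(-0.6852)·0.2 = 4.8769
y' = -3.8000 + 7.6000·sin(-0.6852)·0.2 = -4.7619
θ' = -0.6852 + (7.6000/2.0)·tan(0.12)·0.2 = -0.5936
v' = 7.6000 + 3.0000·0.2 = 8.2000

(4.8769, -4.7619, -0.5936, 8.2000)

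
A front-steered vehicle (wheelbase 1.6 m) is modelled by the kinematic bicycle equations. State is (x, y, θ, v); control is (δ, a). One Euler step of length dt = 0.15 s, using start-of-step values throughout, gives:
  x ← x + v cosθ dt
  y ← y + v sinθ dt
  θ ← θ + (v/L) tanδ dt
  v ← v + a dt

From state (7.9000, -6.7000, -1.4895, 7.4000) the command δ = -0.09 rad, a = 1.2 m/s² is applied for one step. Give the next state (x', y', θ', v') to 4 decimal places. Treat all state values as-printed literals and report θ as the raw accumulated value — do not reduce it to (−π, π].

x' = 7.9000 + 7.4000·cos(-1.4895)·0.15 = 7.9901
y' = -6.7000 + 7.4000·sin(-1.4895)·0.15 = -7.8063
θ' = -1.4895 + (7.4000/1.6)·tan(-0.09)·0.15 = -1.5521
v' = 7.4000 + 1.2000·0.15 = 7.5800

(7.9901, -7.8063, -1.5521, 7.5800)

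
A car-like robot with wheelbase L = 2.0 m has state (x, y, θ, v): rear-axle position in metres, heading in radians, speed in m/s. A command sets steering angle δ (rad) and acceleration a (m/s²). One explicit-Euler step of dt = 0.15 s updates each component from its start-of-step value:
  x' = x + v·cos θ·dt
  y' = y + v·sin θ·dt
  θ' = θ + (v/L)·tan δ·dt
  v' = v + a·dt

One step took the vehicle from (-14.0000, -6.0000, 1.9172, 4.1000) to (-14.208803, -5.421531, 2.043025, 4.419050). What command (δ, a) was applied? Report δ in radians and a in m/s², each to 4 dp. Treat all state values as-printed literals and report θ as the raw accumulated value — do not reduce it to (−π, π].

a = (v'−v)/dt = (0.319050)/0.15 = 2.1270
Δθ = θ'−θ = 0.125825;  (v·dt/L) = 4.1000·0.15/2.0 = 0.307500
tan δ = Δθ·L/(v·dt) = 0.409187  →  δ = 0.3884

δ = 0.3884, a = 2.1270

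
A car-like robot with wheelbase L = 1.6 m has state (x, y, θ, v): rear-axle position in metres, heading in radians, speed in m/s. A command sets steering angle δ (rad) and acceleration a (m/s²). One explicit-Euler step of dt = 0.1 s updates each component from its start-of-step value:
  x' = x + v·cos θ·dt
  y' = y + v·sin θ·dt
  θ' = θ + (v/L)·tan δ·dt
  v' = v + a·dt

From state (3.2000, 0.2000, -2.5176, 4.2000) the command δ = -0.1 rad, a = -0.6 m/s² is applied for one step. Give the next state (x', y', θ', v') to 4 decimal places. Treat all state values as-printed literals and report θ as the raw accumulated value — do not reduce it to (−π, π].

(2.8591, -0.0454, -2.5439, 4.1400)

x' = 3.2000 + 4.2000·cos(-2.5176)·0.1 = 2.8591
y' = 0.2000 + 4.2000·sin(-2.5176)·0.1 = -0.0454
θ' = -2.5176 + (4.2000/1.6)·tan(-0.1)·0.1 = -2.5439
v' = 4.2000 − 0.6000·0.1 = 4.1400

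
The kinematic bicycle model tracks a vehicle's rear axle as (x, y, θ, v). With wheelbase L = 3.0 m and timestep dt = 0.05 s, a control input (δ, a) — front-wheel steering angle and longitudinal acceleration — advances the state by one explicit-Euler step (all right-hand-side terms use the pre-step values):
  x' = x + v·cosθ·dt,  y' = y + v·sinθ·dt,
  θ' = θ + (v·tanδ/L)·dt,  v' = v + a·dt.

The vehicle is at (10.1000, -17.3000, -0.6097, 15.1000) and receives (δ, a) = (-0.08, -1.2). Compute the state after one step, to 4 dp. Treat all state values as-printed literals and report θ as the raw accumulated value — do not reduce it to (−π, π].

(10.7190, -17.7323, -0.6299, 15.0400)

x' = 10.1000 + 15.1000·cos(-0.6097)·0.05 = 10.7190
y' = -17.3000 + 15.1000·sin(-0.6097)·0.05 = -17.7323
θ' = -0.6097 + (15.1000/3.0)·tan(-0.08)·0.05 = -0.6299
v' = 15.1000 − 1.2000·0.05 = 15.0400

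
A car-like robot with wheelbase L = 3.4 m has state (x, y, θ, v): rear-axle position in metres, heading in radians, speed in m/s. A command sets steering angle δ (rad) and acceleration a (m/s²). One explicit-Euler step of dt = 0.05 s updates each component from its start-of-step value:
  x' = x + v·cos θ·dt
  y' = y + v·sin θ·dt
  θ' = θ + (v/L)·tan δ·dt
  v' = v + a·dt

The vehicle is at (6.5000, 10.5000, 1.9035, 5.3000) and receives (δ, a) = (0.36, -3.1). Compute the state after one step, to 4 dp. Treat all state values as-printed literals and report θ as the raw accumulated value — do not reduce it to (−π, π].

x' = 6.5000 + 5.3000·cos(1.9035)·0.05 = 6.4135
y' = 10.5000 + 5.3000·sin(1.9035)·0.05 = 10.7505
θ' = 1.9035 + (5.3000/3.4)·tan(0.36)·0.05 = 1.9328
v' = 5.3000 − 3.1000·0.05 = 5.1450

(6.4135, 10.7505, 1.9328, 5.1450)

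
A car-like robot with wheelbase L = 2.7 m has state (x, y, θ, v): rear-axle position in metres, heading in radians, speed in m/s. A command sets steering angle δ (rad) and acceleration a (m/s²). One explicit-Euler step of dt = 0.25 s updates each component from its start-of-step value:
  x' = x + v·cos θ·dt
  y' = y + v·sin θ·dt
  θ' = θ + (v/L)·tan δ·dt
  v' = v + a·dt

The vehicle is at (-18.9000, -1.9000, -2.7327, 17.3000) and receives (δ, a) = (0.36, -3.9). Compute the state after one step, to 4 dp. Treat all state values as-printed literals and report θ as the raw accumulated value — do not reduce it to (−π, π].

(-22.8685, -3.6196, -2.1298, 16.3250)

x' = -18.9000 + 17.3000·cos(-2.7327)·0.25 = -22.8685
y' = -1.9000 + 17.3000·sin(-2.7327)·0.25 = -3.6196
θ' = -2.7327 + (17.3000/2.7)·tan(0.36)·0.25 = -2.1298
v' = 17.3000 − 3.9000·0.25 = 16.3250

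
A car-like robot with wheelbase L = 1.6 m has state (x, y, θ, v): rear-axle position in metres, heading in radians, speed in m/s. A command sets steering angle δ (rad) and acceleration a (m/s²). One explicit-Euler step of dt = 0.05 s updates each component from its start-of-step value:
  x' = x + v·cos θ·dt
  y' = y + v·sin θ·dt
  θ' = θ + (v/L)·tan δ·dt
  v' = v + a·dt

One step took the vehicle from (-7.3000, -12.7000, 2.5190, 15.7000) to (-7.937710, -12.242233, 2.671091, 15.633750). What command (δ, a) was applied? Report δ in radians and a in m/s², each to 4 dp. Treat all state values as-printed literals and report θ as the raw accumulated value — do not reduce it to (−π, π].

δ = 0.3006, a = -1.3250

a = (v'−v)/dt = (-0.066250)/0.05 = -1.3250
Δθ = θ'−θ = 0.152091;  (v·dt/L) = 15.7000·0.05/1.6 = 0.490625
tan δ = Δθ·L/(v·dt) = 0.309994  →  δ = 0.3006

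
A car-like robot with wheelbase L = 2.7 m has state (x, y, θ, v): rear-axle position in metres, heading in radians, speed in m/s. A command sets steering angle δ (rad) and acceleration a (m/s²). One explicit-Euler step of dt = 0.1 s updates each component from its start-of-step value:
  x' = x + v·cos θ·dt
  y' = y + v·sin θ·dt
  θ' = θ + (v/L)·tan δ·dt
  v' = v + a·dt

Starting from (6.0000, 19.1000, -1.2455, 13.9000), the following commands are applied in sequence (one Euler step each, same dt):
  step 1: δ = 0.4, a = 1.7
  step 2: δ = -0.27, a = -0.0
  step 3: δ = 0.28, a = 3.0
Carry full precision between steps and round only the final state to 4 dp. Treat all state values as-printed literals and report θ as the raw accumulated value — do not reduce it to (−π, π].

(7.7175, 15.2816, -1.0222, 14.3700)

after step 1 (δ=0.4, a=1.7): (6.444230, 17.782897, -1.027840, 14.070000)
after step 2 (δ=-0.27, a=-0.0): (7.171184, 16.578245, -1.172062, 14.070000)
after step 3 (δ=0.28, a=3.0): (7.717455, 15.281620, -1.022214, 14.370000)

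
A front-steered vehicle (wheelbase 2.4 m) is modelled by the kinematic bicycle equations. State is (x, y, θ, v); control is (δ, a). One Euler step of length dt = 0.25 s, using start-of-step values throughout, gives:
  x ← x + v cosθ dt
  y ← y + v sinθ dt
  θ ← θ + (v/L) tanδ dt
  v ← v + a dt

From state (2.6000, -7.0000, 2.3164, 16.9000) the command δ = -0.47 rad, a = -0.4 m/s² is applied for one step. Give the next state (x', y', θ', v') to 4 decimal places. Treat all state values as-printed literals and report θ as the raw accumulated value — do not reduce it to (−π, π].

(-0.2663, -3.8960, 1.4222, 16.8000)

x' = 2.6000 + 16.9000·cos(2.3164)·0.25 = -0.2663
y' = -7.0000 + 16.9000·sin(2.3164)·0.25 = -3.8960
θ' = 2.3164 + (16.9000/2.4)·tan(-0.47)·0.25 = 1.4222
v' = 16.9000 − 0.4000·0.25 = 16.8000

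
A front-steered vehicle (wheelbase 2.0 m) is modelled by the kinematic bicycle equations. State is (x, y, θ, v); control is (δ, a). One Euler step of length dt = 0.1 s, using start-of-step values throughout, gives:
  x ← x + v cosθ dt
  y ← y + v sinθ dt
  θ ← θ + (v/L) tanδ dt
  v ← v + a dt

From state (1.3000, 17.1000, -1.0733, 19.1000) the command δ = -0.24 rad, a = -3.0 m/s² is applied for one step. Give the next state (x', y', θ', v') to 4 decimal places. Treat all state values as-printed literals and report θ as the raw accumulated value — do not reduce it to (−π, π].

x' = 1.3000 + 19.1000·cos(-1.0733)·0.1 = 2.2115
y' = 17.1000 + 19.1000·sin(-1.0733)·0.1 = 15.4215
θ' = -1.0733 + (19.1000/2.0)·tan(-0.24)·0.1 = -1.3070
v' = 19.1000 − 3.0000·0.1 = 18.8000

(2.2115, 15.4215, -1.3070, 18.8000)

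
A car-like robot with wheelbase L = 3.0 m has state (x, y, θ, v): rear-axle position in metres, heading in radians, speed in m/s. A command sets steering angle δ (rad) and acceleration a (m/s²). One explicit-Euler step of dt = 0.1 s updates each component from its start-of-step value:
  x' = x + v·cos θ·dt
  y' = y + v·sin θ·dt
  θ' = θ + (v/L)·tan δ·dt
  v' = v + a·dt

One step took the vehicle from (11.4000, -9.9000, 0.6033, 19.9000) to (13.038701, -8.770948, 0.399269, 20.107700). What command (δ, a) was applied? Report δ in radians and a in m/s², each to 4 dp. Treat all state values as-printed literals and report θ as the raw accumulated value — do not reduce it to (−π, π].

a = (v'−v)/dt = (0.207700)/0.1 = 2.0770
Δθ = θ'−θ = -0.204031;  (v·dt/L) = 19.9000·0.1/3.0 = 0.663333
tan δ = Δθ·L/(v·dt) = -0.307584  →  δ = -0.2984

δ = -0.2984, a = 2.0770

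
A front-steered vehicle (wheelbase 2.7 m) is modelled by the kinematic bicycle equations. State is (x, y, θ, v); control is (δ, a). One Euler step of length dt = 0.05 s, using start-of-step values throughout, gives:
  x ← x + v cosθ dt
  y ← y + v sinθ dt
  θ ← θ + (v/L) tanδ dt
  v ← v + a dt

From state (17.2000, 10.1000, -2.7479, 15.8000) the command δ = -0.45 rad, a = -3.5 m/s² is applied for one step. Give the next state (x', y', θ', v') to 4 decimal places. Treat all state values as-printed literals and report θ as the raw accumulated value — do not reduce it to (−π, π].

x' = 17.2000 + 15.8000·cos(-2.7479)·0.05 = 16.4704
y' = 10.1000 + 15.8000·sin(-2.7479)·0.05 = 9.7970
θ' = -2.7479 + (15.8000/2.7)·tan(-0.45)·0.05 = -2.8892
v' = 15.8000 − 3.5000·0.05 = 15.6250

(16.4704, 9.7970, -2.8892, 15.6250)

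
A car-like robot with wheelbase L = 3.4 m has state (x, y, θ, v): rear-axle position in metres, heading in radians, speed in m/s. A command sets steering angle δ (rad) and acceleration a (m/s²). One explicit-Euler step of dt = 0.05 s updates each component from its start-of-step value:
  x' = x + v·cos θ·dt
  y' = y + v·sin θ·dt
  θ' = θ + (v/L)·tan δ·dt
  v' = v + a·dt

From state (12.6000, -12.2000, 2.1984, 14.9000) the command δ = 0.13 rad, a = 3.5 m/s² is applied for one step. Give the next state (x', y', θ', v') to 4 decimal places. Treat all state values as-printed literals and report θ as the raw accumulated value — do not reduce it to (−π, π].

x' = 12.6000 + 14.9000·cos(2.1984)·0.05 = 12.1625
y' = -12.2000 + 14.9000·sin(2.1984)·0.05 = -11.5970
θ' = 2.1984 + (14.9000/3.4)·tan(0.13)·0.05 = 2.2270
v' = 14.9000 + 3.5000·0.05 = 15.0750

(12.1625, -11.5970, 2.2270, 15.0750)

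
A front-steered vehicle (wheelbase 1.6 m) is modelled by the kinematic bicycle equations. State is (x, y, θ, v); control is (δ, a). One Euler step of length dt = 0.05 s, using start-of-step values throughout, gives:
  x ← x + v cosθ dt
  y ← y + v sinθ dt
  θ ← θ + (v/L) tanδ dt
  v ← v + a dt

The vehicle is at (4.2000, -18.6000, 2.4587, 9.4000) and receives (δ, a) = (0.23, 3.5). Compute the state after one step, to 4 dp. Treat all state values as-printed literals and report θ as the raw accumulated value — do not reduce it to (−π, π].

(3.8354, -18.3034, 2.5275, 9.5750)

x' = 4.2000 + 9.4000·cos(2.4587)·0.05 = 3.8354
y' = -18.6000 + 9.4000·sin(2.4587)·0.05 = -18.3034
θ' = 2.4587 + (9.4000/1.6)·tan(0.23)·0.05 = 2.5275
v' = 9.4000 + 3.5000·0.05 = 9.5750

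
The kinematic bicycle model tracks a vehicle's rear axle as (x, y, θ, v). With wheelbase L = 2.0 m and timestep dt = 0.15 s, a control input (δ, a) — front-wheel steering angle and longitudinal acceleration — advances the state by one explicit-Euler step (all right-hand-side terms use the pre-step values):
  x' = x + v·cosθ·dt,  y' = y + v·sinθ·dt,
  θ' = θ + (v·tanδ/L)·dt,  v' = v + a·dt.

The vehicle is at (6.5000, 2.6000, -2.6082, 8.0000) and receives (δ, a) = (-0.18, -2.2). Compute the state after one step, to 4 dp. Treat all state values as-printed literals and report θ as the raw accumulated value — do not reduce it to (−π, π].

(5.4667, 1.9899, -2.7174, 7.6700)

x' = 6.5000 + 8.0000·cos(-2.6082)·0.15 = 5.4667
y' = 2.6000 + 8.0000·sin(-2.6082)·0.15 = 1.9899
θ' = -2.6082 + (8.0000/2.0)·tan(-0.18)·0.15 = -2.7174
v' = 8.0000 − 2.2000·0.15 = 7.6700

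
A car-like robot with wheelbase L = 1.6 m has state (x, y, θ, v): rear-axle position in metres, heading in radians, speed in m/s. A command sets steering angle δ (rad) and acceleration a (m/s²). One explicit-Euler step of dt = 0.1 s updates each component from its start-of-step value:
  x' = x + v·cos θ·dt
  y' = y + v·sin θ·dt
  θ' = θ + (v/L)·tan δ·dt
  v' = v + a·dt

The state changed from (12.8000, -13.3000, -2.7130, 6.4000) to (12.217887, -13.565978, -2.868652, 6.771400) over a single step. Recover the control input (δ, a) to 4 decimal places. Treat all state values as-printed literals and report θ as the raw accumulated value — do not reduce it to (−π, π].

δ = -0.3711, a = 3.7140

a = (v'−v)/dt = (0.371400)/0.1 = 3.7140
Δθ = θ'−θ = -0.155652;  (v·dt/L) = 6.4000·0.1/1.6 = 0.400000
tan δ = Δθ·L/(v·dt) = -0.389130  →  δ = -0.3711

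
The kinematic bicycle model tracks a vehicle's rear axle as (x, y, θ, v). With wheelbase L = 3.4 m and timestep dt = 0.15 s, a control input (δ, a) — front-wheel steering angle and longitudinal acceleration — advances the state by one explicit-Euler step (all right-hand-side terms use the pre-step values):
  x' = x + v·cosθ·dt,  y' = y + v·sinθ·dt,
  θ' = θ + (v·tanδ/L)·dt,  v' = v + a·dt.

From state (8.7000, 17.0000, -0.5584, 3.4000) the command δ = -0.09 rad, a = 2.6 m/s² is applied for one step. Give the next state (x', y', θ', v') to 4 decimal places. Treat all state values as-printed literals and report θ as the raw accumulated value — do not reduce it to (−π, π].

x' = 8.7000 + 3.4000·cos(-0.5584)·0.15 = 9.1325
y' = 17.0000 + 3.4000·sin(-0.5584)·0.15 = 16.7298
θ' = -0.5584 + (3.4000/3.4)·tan(-0.09)·0.15 = -0.5719
v' = 3.4000 + 2.6000·0.15 = 3.7900

(9.1325, 16.7298, -0.5719, 3.7900)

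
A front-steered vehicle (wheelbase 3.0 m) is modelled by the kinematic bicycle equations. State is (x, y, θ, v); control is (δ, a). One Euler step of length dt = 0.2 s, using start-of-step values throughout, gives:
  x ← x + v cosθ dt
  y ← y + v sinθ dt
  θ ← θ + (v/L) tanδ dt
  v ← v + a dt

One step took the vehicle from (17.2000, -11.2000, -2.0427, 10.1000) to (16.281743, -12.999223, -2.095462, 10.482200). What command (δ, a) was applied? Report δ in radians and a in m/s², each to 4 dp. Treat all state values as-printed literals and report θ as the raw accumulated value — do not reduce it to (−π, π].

δ = -0.0782, a = 1.9110

a = (v'−v)/dt = (0.382200)/0.2 = 1.9110
Δθ = θ'−θ = -0.052762;  (v·dt/L) = 10.1000·0.2/3.0 = 0.673333
tan δ = Δθ·L/(v·dt) = -0.078359  →  δ = -0.0782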